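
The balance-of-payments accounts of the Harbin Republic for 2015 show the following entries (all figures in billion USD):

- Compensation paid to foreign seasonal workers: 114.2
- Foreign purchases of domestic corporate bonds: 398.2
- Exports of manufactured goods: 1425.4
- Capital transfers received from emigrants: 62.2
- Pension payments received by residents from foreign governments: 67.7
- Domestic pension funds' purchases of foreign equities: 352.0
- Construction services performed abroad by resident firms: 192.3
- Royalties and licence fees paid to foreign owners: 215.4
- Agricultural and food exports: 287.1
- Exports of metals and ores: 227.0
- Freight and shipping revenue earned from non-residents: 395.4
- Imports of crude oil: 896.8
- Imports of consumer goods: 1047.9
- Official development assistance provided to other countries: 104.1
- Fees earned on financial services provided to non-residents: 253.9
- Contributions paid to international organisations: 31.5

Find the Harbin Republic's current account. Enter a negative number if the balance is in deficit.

438.9

Goods: 227.0 - 1047.9 - 896.8 + 1425.4 + 287.1 = -5.2
Services: -215.4 + 192.3 + 253.9 + 395.4 = 626.2
Primary income: -114.2
Secondary income: -31.5 + 67.7 - 104.1 = -67.9
Current account = (-5.2) + 626.2 + (-114.2) + (-67.9) = 438.9
(Excluded from the current account — financial account: foreign purchases of domestic corporate bonds 398.2, domestic pension funds' purchases of foreign equities 352.0; capital account: capital transfers received from emigrants 62.2.)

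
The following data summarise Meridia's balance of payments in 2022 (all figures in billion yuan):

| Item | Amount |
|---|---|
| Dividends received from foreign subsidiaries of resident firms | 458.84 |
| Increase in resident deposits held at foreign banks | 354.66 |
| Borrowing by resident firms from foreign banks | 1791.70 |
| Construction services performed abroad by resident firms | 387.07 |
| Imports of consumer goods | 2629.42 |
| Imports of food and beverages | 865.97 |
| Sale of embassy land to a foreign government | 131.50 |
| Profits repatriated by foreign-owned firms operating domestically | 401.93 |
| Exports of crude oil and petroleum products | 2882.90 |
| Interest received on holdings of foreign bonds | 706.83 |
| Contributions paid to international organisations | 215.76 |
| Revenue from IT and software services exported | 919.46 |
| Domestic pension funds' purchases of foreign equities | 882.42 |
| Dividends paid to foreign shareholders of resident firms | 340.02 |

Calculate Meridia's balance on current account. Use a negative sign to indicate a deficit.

Goods: 2882.90 - 865.97 - 2629.42 = -612.49
Services: 919.46 + 387.07 = 1306.53
Primary income: -401.93 - 340.02 + 706.83 + 458.84 = 423.72
Secondary income: -215.76
Current account = (-612.49) + 1306.53 + 423.72 + (-215.76) = 902.00
(Excluded from the current account — financial account: increase in resident deposits held at foreign banks 354.66, borrowing by resident firms from foreign banks 1791.70, domestic pension funds' purchases of foreign equities 882.42; capital account: sale of embassy land to a foreign government 131.50.)

902.00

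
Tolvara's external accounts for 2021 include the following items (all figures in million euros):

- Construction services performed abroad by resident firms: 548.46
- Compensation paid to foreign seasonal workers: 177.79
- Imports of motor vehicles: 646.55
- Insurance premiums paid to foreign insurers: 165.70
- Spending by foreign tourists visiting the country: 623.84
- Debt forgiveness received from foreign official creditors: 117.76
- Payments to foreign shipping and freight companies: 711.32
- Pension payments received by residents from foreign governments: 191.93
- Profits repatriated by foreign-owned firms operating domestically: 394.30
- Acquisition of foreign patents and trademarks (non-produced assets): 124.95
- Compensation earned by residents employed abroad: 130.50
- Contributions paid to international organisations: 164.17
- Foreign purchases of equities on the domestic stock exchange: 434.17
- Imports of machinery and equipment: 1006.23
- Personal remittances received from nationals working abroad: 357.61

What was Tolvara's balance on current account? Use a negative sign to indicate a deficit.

Goods: -646.55 - 1006.23 = -1652.78
Services: 623.84 - 711.32 - 165.70 + 548.46 = 295.28
Primary income: -394.30 + 130.50 - 177.79 = -441.59
Secondary income: 357.61 - 164.17 + 191.93 = 385.37
Current account = (-1652.78) + 295.28 + (-441.59) + 385.37 = -1413.72
(Excluded from the current account — capital account: debt forgiveness received from foreign official creditors 117.76, acquisition of foreign patents and trademarks (non-produced assets) 124.95; financial account: foreign purchases of equities on the domestic stock exchange 434.17.)

-1413.72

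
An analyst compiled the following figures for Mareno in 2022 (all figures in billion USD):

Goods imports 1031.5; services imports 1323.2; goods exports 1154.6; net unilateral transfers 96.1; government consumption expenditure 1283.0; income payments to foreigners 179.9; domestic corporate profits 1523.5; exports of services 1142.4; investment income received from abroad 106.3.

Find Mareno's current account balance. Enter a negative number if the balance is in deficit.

Goods balance = 1154.6 - 1031.5 = 123.1
Services balance = 1142.4 - 1323.2 = -180.8
Trade balance (goods + services) = 123.1 + (-180.8) = -57.7
Net primary income = 106.3 - 179.9 = -73.6
Net secondary income = 96.1
Current account = -57.7 + (-73.6) + 96.1 = -35.2

-35.2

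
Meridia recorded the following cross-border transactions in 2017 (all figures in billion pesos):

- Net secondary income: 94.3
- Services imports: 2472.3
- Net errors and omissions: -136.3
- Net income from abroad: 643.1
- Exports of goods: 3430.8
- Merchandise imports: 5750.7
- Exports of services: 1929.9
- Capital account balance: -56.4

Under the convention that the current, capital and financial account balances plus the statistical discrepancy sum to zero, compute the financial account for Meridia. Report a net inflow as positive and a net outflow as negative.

Goods balance = 3430.8 - 5750.7 = -2319.9
Services balance = 1929.9 - 2472.3 = -542.4
Trade balance (goods + services) = -2319.9 + (-542.4) = -2862.3
Net primary income = 643.1
Net secondary income = 94.3
Current account = -2862.3 + 643.1 + 94.3 = -2124.9
Financial account = -(-2124.9 + (-56.4) + (-136.3)) = 2317.6

2317.6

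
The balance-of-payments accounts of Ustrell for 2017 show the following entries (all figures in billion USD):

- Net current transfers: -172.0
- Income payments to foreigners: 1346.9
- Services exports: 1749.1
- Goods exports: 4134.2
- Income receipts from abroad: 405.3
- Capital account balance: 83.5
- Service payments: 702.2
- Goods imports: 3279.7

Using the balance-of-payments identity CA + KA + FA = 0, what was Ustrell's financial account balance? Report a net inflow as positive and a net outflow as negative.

-871.3

Goods balance = 4134.2 - 3279.7 = 854.5
Services balance = 1749.1 - 702.2 = 1046.9
Trade balance (goods + services) = 854.5 + 1046.9 = 1901.4
Net primary income = 405.3 - 1346.9 = -941.6
Net secondary income = -172.0
Current account = 1901.4 + (-941.6) + (-172.0) = 787.8
Financial account = -(787.8 + 83.5) = -871.3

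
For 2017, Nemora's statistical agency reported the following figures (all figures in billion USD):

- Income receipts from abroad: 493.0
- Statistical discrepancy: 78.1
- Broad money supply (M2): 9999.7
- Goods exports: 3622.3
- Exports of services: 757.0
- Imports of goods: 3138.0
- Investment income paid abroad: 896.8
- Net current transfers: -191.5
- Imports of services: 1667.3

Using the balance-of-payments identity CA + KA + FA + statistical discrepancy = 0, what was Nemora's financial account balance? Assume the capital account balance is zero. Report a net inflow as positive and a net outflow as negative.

Goods balance = 3622.3 - 3138.0 = 484.3
Services balance = 757.0 - 1667.3 = -910.3
Trade balance (goods + services) = 484.3 + (-910.3) = -426.0
Net primary income = 493.0 - 896.8 = -403.8
Net secondary income = -191.5
Current account = -426.0 + (-403.8) + (-191.5) = -1021.3
Financial account = -(-1021.3 + 78.1) = 943.2

943.2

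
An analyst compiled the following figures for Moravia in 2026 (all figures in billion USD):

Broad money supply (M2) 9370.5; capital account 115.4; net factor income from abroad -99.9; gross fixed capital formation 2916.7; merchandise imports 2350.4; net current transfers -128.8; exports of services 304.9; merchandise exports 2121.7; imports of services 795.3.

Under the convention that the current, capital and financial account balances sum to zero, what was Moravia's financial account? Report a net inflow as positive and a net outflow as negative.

Goods balance = 2121.7 - 2350.4 = -228.7
Services balance = 304.9 - 795.3 = -490.4
Trade balance (goods + services) = -228.7 + (-490.4) = -719.1
Net primary income = -99.9
Net secondary income = -128.8
Current account = -719.1 + (-99.9) + (-128.8) = -947.8
Financial account = -(-947.8 + 115.4) = 832.4

832.4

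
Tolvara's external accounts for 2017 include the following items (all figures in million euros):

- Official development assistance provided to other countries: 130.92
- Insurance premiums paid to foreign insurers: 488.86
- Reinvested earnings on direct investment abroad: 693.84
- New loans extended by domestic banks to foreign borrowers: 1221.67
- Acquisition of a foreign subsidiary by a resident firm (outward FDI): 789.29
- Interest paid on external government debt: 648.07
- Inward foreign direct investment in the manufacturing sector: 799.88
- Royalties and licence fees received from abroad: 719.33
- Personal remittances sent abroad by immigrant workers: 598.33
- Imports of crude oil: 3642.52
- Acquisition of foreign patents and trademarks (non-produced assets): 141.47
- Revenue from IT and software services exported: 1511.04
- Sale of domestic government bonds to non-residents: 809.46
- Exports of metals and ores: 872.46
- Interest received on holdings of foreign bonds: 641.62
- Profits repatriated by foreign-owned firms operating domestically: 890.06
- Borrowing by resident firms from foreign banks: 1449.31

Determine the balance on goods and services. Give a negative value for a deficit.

Goods: 872.46 - 3642.52 = -2770.06
Services: 719.33 - 488.86 + 1511.04 = 1741.51
Trade balance = -2770.06 + 1741.51 = -1028.55
(Excluded from the trade balance — secondary income: official development assistance provided to other countries 130.92, personal remittances sent abroad by immigrant workers 598.33; primary income: reinvested earnings on direct investment abroad 693.84, interest paid on external government debt 648.07, interest received on holdings of foreign bonds 641.62, profits repatriated by foreign-owned firms operating domestically 890.06; financial account: new loans extended by domestic banks to foreign borrowers 1221.67, acquisition of a foreign subsidiary by a resident firm (outward FDI) 789.29, inward foreign direct investment in the manufacturing sector 799.88, sale of domestic government bonds to non-residents 809.46, borrowing by resident firms from foreign banks 1449.31; capital account: acquisition of foreign patents and trademarks (non-produced assets) 141.47.)

-1028.55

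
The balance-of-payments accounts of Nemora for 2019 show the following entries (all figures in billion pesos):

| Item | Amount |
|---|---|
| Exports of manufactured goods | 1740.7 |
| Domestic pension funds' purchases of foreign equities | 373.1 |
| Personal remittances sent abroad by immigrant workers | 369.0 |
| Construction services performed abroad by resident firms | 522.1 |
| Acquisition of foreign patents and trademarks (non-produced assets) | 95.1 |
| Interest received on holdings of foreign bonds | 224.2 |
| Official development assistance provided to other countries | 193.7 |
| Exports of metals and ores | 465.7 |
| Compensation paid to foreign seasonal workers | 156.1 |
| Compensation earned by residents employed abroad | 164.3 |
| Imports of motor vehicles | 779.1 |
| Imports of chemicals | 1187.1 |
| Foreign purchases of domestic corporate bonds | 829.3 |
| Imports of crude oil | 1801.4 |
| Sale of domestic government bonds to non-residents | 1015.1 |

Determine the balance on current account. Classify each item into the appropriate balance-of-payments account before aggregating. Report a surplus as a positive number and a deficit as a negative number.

-1369.4

Goods: 1740.7 - 1801.4 - 779.1 - 1187.1 + 465.7 = -1561.2
Services: 522.1
Primary income: 224.2 - 156.1 + 164.3 = 232.4
Secondary income: -193.7 - 369.0 = -562.7
Current account = (-1561.2) + 522.1 + 232.4 + (-562.7) = -1369.4
(Excluded from the current account — financial account: domestic pension funds' purchases of foreign equities 373.1, foreign purchases of domestic corporate bonds 829.3, sale of domestic government bonds to non-residents 1015.1; capital account: acquisition of foreign patents and trademarks (non-produced assets) 95.1.)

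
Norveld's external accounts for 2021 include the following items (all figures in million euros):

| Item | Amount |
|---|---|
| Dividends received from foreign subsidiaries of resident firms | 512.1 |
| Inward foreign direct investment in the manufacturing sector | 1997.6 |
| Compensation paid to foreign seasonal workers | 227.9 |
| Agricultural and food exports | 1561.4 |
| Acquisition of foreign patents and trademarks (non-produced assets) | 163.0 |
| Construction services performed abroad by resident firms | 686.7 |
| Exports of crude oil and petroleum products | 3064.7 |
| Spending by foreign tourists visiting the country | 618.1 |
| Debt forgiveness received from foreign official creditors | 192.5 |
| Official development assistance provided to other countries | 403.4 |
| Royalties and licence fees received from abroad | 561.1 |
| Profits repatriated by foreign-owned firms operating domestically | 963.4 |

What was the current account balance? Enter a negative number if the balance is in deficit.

5409.4

Goods: 3064.7 + 1561.4 = 4626.1
Services: 686.7 + 618.1 + 561.1 = 1865.9
Primary income: -227.9 + 512.1 - 963.4 = -679.2
Secondary income: -403.4
Current account = 4626.1 + 1865.9 + (-679.2) + (-403.4) = 5409.4
(Excluded from the current account — financial account: inward foreign direct investment in the manufacturing sector 1997.6; capital account: acquisition of foreign patents and trademarks (non-produced assets) 163.0, debt forgiveness received from foreign official creditors 192.5.)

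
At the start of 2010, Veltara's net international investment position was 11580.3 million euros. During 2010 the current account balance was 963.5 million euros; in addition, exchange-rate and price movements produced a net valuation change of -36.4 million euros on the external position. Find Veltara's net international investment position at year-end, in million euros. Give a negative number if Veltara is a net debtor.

Change in NIIP = current account + net valuation change = 963.5 + (-36.4) = 927.1
End-of-year NIIP = 11580.3 + 927.1 = 12507.4

12507.4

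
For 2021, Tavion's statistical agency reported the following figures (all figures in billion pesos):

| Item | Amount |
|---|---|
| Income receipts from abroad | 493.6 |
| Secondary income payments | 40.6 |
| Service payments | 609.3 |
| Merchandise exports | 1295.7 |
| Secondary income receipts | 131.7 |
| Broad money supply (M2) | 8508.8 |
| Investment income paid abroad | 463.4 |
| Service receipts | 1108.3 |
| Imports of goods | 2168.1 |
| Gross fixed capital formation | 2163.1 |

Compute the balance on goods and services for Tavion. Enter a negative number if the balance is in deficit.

-373.4

Goods balance = 1295.7 - 2168.1 = -872.4
Services balance = 1108.3 - 609.3 = 499.0
Trade balance (goods + services) = -872.4 + 499.0 = -373.4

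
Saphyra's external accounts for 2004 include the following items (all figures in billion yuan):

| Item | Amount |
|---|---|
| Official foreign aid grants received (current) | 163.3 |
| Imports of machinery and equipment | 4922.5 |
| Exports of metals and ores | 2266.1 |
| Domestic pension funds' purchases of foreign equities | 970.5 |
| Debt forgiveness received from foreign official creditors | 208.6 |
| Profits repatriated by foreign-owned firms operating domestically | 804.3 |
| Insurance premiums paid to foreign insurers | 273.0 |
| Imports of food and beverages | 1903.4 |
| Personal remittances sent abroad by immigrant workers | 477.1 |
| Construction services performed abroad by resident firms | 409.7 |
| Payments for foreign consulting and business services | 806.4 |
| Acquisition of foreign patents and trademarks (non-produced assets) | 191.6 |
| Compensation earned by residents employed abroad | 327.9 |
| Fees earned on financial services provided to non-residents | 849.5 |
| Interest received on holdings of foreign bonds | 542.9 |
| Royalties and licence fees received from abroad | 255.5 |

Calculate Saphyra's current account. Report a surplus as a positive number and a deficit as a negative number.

-4371.8

Goods: -4922.5 - 1903.4 + 2266.1 = -4559.8
Services: 255.5 + 849.5 + 409.7 - 806.4 - 273.0 = 435.3
Primary income: 542.9 - 804.3 + 327.9 = 66.5
Secondary income: -477.1 + 163.3 = -313.8
Current account = (-4559.8) + 435.3 + 66.5 + (-313.8) = -4371.8
(Excluded from the current account — financial account: domestic pension funds' purchases of foreign equities 970.5; capital account: debt forgiveness received from foreign official creditors 208.6, acquisition of foreign patents and trademarks (non-produced assets) 191.6.)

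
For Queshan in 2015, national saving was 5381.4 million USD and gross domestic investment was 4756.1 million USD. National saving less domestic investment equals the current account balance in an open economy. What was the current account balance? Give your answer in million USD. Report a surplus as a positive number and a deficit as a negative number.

CA = S - I = 5381.4 - 4756.1 = 625.3

625.3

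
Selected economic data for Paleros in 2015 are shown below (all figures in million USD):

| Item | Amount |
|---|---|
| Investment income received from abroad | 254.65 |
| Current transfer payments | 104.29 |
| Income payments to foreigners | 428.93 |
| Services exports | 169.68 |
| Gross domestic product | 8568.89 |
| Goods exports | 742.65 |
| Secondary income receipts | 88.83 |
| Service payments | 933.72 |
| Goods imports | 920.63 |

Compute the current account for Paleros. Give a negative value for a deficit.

Goods balance = 742.65 - 920.63 = -177.98
Services balance = 169.68 - 933.72 = -764.04
Trade balance (goods + services) = -177.98 + (-764.04) = -942.02
Net primary income = 254.65 - 428.93 = -174.28
Net secondary income = 88.83 - 104.29 = -15.46
Current account = -942.02 + (-174.28) + (-15.46) = -1131.76

-1131.76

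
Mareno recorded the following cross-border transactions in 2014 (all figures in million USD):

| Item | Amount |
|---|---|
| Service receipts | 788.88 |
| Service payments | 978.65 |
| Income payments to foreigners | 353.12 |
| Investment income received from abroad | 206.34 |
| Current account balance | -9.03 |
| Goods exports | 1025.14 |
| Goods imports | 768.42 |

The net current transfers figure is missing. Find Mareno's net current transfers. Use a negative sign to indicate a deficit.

70.80

Current account = goods balance + services balance + net primary income + net secondary income
Sum of the known components = -79.83
Net current transfers = CA - (known components) = -9.03 - (-79.83) = 70.80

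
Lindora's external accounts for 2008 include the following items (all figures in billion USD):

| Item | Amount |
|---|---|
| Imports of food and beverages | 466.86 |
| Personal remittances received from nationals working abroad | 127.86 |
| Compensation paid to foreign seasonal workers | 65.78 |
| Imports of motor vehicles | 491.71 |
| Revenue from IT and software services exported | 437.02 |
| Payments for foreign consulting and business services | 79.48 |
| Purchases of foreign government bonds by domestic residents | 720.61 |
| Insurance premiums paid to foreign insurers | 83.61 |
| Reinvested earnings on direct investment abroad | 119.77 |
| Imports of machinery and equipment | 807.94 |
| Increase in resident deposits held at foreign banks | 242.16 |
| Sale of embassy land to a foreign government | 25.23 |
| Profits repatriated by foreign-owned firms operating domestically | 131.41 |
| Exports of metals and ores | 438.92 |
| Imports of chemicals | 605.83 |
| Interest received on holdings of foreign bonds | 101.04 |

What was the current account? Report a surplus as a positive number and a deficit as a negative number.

-1508.01

Goods: -466.86 + 438.92 - 605.83 - 807.94 - 491.71 = -1933.42
Services: 437.02 - 83.61 - 79.48 = 273.93
Primary income: 119.77 - 65.78 + 101.04 - 131.41 = 23.62
Secondary income: 127.86
Current account = (-1933.42) + 273.93 + 23.62 + 127.86 = -1508.01
(Excluded from the current account — financial account: purchases of foreign government bonds by domestic residents 720.61, increase in resident deposits held at foreign banks 242.16; capital account: sale of embassy land to a foreign government 25.23.)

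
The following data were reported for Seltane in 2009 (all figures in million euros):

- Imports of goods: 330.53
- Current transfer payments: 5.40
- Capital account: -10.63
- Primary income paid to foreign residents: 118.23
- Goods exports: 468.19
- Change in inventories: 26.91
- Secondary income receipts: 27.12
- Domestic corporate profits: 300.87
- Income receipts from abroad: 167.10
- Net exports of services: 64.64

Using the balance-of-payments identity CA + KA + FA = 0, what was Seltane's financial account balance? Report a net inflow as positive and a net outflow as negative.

-262.26

Goods balance = 468.19 - 330.53 = 137.66
Services balance = 64.64
Trade balance (goods + services) = 137.66 + 64.64 = 202.30
Net primary income = 167.10 - 118.23 = 48.87
Net secondary income = 27.12 - 5.40 = 21.72
Current account = 202.30 + 48.87 + 21.72 = 272.89
Financial account = -(272.89 + (-10.63)) = -262.26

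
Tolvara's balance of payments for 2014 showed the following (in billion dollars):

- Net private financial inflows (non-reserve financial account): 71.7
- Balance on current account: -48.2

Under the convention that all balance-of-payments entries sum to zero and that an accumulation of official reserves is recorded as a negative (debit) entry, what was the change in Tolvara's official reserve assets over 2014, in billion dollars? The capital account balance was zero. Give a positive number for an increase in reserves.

23.5

Official reserve transactions balance = -((-48.2) + 71.7) = -23.5
An accumulation of reserves is recorded as a debit (negative entry), so the change in the stock of reserves is the negative of that balance.
Change in official reserves = -(-23.5) = 23.5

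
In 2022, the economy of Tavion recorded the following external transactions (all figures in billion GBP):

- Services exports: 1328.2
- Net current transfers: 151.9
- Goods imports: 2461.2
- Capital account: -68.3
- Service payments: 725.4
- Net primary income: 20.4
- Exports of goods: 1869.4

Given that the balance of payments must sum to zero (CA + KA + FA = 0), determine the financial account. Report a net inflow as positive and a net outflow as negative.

Goods balance = 1869.4 - 2461.2 = -591.8
Services balance = 1328.2 - 725.4 = 602.8
Trade balance (goods + services) = -591.8 + 602.8 = 11.0
Net primary income = 20.4
Net secondary income = 151.9
Current account = 11.0 + 20.4 + 151.9 = 183.3
Financial account = -(183.3 + (-68.3)) = -115.0

-115.0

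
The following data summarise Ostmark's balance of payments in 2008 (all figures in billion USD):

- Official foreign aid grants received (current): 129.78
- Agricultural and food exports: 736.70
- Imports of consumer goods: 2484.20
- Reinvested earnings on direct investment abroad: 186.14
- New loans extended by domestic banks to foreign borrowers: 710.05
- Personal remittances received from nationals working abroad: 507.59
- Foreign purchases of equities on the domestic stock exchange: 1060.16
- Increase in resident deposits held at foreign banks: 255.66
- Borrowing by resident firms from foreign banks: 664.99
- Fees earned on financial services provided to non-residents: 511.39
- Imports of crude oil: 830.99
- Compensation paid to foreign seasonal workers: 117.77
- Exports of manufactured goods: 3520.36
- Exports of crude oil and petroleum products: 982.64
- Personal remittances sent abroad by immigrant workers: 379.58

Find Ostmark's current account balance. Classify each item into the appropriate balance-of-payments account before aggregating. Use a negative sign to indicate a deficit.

Goods: 3520.36 + 982.64 - 2484.20 - 830.99 + 736.70 = 1924.51
Services: 511.39
Primary income: -117.77 + 186.14 = 68.37
Secondary income: 129.78 - 379.58 + 507.59 = 257.79
Current account = 1924.51 + 511.39 + 68.37 + 257.79 = 2762.06
(Excluded from the current account — financial account: new loans extended by domestic banks to foreign borrowers 710.05, foreign purchases of equities on the domestic stock exchange 1060.16, increase in resident deposits held at foreign banks 255.66, borrowing by resident firms from foreign banks 664.99.)

2762.06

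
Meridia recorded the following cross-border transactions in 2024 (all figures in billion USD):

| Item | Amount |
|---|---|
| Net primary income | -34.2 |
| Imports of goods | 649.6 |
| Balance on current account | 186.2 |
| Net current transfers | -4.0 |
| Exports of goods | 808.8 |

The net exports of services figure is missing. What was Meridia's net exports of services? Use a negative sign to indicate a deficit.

Current account = goods balance + services balance + net primary income + net secondary income
Sum of the known components = 121.0
Net exports of services = CA - (known components) = 186.2 - 121.0 = 65.2

65.2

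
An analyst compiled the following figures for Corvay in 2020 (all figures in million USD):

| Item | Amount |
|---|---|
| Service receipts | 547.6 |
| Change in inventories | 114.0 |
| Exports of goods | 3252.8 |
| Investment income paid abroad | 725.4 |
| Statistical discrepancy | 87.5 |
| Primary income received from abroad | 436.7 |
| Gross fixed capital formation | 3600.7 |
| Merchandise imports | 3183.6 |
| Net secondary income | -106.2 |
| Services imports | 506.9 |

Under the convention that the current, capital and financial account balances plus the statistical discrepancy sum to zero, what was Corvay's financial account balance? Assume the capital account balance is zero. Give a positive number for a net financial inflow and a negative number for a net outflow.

Goods balance = 3252.8 - 3183.6 = 69.2
Services balance = 547.6 - 506.9 = 40.7
Trade balance (goods + services) = 69.2 + 40.7 = 109.9
Net primary income = 436.7 - 725.4 = -288.7
Net secondary income = -106.2
Current account = 109.9 + (-288.7) + (-106.2) = -285.0
Financial account = -(-285.0 + 87.5) = 197.5

197.5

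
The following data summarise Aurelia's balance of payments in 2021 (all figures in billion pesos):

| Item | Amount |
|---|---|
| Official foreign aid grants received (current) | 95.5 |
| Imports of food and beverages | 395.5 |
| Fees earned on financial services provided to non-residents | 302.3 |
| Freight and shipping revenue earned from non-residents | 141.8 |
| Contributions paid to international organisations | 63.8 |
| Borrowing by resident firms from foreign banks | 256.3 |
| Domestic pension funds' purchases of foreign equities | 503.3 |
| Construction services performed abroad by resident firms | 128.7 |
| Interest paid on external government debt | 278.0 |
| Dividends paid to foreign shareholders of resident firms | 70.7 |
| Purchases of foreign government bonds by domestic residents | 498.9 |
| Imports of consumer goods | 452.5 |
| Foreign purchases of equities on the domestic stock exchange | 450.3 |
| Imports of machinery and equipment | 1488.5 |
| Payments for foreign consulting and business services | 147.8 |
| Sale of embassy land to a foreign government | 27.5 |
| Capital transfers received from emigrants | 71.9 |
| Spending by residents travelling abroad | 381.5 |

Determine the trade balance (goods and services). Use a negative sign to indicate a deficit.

-2293.0

Goods: -1488.5 - 395.5 - 452.5 = -2336.5
Services: 302.3 - 147.8 + 141.8 + 128.7 - 381.5 = 43.5
Trade balance = -2336.5 + 43.5 = -2293.0
(Excluded from the trade balance — secondary income: official foreign aid grants received (current) 95.5, contributions paid to international organisations 63.8; financial account: borrowing by resident firms from foreign banks 256.3, domestic pension funds' purchases of foreign equities 503.3, purchases of foreign government bonds by domestic residents 498.9, foreign purchases of equities on the domestic stock exchange 450.3; primary income: interest paid on external government debt 278.0, dividends paid to foreign shareholders of resident firms 70.7; capital account: sale of embassy land to a foreign government 27.5, capital transfers received from emigrants 71.9.)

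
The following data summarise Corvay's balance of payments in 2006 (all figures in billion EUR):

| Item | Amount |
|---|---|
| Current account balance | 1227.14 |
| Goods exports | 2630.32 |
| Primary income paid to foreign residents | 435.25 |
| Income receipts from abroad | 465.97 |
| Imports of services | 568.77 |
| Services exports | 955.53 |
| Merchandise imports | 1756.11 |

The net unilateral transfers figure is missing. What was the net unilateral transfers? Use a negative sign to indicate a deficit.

-64.55

Current account = goods balance + services balance + net primary income + net secondary income
Sum of the known components = 1291.69
Net unilateral transfers = CA - (known components) = 1227.14 - 1291.69 = -64.55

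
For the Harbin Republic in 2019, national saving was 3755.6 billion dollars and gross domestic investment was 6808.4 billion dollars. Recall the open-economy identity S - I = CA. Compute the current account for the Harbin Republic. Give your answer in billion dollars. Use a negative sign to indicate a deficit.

CA = S - I = 3755.6 - 6808.4 = -3052.8

-3052.8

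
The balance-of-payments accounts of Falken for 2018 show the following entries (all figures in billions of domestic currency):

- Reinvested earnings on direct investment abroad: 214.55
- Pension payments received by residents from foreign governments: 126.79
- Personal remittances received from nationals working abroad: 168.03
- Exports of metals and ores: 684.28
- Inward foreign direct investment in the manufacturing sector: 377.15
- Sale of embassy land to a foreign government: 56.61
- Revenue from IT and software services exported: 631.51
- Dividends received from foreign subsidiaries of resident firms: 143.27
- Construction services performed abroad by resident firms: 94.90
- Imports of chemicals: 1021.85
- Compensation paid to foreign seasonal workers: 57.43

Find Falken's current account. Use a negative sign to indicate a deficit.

984.05

Goods: -1021.85 + 684.28 = -337.57
Services: 631.51 + 94.90 = 726.41
Primary income: 214.55 - 57.43 + 143.27 = 300.39
Secondary income: 168.03 + 126.79 = 294.82
Current account = (-337.57) + 726.41 + 300.39 + 294.82 = 984.05
(Excluded from the current account — financial account: inward foreign direct investment in the manufacturing sector 377.15; capital account: sale of embassy land to a foreign government 56.61.)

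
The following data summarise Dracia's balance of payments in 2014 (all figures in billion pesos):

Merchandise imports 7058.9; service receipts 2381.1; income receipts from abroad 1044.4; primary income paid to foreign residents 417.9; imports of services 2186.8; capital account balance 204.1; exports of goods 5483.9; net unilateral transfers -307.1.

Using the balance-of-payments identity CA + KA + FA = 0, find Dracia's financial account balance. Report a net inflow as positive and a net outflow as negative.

857.2

Goods balance = 5483.9 - 7058.9 = -1575.0
Services balance = 2381.1 - 2186.8 = 194.3
Trade balance (goods + services) = -1575.0 + 194.3 = -1380.7
Net primary income = 1044.4 - 417.9 = 626.5
Net secondary income = -307.1
Current account = -1380.7 + 626.5 + (-307.1) = -1061.3
Financial account = -(-1061.3 + 204.1) = 857.2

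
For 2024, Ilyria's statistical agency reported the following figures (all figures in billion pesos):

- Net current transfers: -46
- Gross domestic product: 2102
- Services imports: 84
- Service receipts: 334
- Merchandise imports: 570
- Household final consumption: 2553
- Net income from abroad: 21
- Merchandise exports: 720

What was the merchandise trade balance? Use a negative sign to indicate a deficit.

150

Goods balance = 720 - 570 = 150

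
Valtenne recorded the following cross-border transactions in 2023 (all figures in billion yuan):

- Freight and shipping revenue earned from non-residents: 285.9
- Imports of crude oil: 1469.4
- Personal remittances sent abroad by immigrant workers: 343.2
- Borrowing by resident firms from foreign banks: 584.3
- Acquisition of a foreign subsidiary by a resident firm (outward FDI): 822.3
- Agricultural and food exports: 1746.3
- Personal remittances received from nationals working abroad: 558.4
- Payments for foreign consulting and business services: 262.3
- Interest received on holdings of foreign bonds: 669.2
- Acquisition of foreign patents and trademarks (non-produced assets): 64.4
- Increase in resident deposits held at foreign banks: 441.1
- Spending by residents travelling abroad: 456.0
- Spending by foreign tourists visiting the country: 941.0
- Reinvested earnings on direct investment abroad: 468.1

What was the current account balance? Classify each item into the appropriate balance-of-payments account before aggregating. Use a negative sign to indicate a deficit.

2138.0

Goods: 1746.3 - 1469.4 = 276.9
Services: 941.0 - 262.3 + 285.9 - 456.0 = 508.6
Primary income: 669.2 + 468.1 = 1137.3
Secondary income: -343.2 + 558.4 = 215.2
Current account = 276.9 + 508.6 + 1137.3 + 215.2 = 2138.0
(Excluded from the current account — financial account: borrowing by resident firms from foreign banks 584.3, acquisition of a foreign subsidiary by a resident firm (outward FDI) 822.3, increase in resident deposits held at foreign banks 441.1; capital account: acquisition of foreign patents and trademarks (non-produced assets) 64.4.)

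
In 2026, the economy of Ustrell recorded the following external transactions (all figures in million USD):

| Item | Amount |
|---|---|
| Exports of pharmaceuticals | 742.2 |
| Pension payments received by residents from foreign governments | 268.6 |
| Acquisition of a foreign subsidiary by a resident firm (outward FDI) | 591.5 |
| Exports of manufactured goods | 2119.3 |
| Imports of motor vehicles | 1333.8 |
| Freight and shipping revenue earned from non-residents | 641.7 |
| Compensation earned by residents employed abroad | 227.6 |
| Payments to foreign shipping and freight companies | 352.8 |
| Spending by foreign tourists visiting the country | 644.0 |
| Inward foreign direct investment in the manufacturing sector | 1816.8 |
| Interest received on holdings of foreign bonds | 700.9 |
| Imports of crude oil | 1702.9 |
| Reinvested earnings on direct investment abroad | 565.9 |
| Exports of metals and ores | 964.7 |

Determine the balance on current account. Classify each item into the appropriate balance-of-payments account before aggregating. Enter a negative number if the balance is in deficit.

Goods: -1333.8 + 742.2 + 2119.3 + 964.7 - 1702.9 = 789.5
Services: 641.7 + 644.0 - 352.8 = 932.9
Primary income: 700.9 + 227.6 + 565.9 = 1494.4
Secondary income: 268.6
Current account = 789.5 + 932.9 + 1494.4 + 268.6 = 3485.4
(Excluded from the current account — financial account: acquisition of a foreign subsidiary by a resident firm (outward FDI) 591.5, inward foreign direct investment in the manufacturing sector 1816.8.)

3485.4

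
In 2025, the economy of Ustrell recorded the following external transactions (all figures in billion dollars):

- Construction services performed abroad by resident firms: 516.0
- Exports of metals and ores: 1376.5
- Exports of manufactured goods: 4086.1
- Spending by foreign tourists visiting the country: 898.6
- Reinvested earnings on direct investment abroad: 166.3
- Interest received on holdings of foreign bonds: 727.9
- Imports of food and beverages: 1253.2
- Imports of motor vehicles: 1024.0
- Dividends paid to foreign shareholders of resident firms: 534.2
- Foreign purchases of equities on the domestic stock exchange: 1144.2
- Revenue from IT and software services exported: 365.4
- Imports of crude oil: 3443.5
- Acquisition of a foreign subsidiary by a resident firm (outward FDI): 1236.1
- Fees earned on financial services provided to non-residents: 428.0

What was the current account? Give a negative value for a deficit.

Goods: -1024.0 + 1376.5 + 4086.1 - 3443.5 - 1253.2 = -258.1
Services: 898.6 + 365.4 + 516.0 + 428.0 = 2208.0
Primary income: 727.9 - 534.2 + 166.3 = 360.0
Current account = (-258.1) + 2208.0 + 360.0 = 2309.9
(Excluded from the current account — financial account: foreign purchases of equities on the domestic stock exchange 1144.2, acquisition of a foreign subsidiary by a resident firm (outward FDI) 1236.1.)

2309.9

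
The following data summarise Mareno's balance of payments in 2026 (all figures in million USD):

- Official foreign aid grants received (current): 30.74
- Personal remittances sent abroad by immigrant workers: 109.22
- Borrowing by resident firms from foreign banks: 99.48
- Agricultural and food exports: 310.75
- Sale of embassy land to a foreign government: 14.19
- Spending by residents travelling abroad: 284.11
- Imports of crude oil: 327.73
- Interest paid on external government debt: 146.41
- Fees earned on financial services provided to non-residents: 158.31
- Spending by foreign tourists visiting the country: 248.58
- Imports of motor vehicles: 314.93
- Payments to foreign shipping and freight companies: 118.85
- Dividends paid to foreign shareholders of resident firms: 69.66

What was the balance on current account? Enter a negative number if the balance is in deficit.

-622.53

Goods: -327.73 - 314.93 + 310.75 = -331.91
Services: -284.11 + 248.58 - 118.85 + 158.31 = 3.93
Primary income: -69.66 - 146.41 = -216.07
Secondary income: -109.22 + 30.74 = -78.48
Current account = (-331.91) + 3.93 + (-216.07) + (-78.48) = -622.53
(Excluded from the current account — financial account: borrowing by resident firms from foreign banks 99.48; capital account: sale of embassy land to a foreign government 14.19.)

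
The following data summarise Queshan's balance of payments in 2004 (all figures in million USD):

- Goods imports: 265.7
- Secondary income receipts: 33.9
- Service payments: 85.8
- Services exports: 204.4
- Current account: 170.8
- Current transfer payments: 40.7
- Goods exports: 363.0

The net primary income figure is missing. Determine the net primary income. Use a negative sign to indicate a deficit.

-38.3

Current account = goods balance + services balance + net primary income + net secondary income
Sum of the known components = 209.1
Net primary income = CA - (known components) = 170.8 - 209.1 = -38.3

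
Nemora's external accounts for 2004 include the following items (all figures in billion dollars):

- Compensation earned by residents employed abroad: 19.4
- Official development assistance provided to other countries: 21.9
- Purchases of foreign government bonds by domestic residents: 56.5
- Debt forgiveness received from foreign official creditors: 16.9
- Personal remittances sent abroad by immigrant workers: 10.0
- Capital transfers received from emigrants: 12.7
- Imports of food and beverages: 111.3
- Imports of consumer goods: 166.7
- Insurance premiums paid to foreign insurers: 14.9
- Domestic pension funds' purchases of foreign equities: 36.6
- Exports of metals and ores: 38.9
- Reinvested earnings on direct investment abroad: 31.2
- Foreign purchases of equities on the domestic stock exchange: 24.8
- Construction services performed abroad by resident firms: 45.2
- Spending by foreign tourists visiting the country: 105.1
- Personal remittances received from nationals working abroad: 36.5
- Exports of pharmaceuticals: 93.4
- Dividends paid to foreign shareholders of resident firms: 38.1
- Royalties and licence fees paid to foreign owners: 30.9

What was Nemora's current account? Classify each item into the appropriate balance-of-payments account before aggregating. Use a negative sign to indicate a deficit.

Goods: -111.3 + 93.4 - 166.7 + 38.9 = -145.7
Services: -14.9 - 30.9 + 45.2 + 105.1 = 104.5
Primary income: 19.4 + 31.2 - 38.1 = 12.5
Secondary income: -10.0 - 21.9 + 36.5 = 4.6
Current account = (-145.7) + 104.5 + 12.5 + 4.6 = -24.1
(Excluded from the current account — financial account: purchases of foreign government bonds by domestic residents 56.5, domestic pension funds' purchases of foreign equities 36.6, foreign purchases of equities on the domestic stock exchange 24.8; capital account: debt forgiveness received from foreign official creditors 16.9, capital transfers received from emigrants 12.7.)

-24.1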